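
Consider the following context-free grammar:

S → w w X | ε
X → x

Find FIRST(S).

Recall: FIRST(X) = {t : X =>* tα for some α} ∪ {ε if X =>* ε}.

We compute FIRST(S) using the standard algorithm.
FIRST(S) = {w, ε}
FIRST(X) = {x}
Therefore, FIRST(S) = {w, ε}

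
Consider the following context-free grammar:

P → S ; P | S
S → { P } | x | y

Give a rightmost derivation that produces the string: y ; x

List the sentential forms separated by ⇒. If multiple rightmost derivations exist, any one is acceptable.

P ⇒ S ; P ⇒ S ; S ⇒ S ; x ⇒ y ; x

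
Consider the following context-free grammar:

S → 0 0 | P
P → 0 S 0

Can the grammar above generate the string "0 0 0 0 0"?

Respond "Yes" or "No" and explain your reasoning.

No - no valid derivation exists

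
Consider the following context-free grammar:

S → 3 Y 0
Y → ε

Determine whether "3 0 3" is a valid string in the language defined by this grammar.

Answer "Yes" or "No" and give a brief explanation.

No - no valid derivation exists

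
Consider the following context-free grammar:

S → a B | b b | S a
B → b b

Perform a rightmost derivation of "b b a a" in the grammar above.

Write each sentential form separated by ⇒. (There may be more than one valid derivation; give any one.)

S ⇒ S a ⇒ S a a ⇒ b b a a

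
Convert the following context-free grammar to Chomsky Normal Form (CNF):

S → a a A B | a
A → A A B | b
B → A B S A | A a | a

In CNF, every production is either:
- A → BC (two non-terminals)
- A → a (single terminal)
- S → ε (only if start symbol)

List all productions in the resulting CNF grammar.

TA → a; S → a; A → b; B → a; S → TA X0; X0 → TA X1; X1 → A B; A → A X2; X2 → A B; B → A X3; X3 → B X4; X4 → S A; B → A TA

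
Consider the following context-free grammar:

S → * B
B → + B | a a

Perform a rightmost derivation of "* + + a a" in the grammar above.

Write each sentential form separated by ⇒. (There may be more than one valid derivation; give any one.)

S ⇒ * B ⇒ * + B ⇒ * + + B ⇒ * + + a a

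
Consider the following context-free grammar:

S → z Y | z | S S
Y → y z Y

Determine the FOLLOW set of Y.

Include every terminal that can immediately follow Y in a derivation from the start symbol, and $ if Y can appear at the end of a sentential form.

We compute FOLLOW(Y) using the standard algorithm.
FOLLOW(S) starts with {$}.
FIRST(S) = {z}
FIRST(Y) = {y}
FOLLOW(S) = {$, z}
FOLLOW(Y) = {$, z}
Therefore, FOLLOW(Y) = {$, z}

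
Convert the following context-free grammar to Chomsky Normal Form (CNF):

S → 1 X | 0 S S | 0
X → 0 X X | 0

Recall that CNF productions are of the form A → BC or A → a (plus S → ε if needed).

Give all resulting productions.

T1 → 1; T0 → 0; S → 0; X → 0; S → T1 X; S → T0 X0; X0 → S S; X → T0 X1; X1 → X X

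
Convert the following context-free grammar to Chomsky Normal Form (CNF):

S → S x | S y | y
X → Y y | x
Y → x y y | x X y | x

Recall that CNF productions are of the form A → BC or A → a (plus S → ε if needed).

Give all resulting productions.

TX → x; TY → y; S → y; X → x; Y → x; S → S TX; S → S TY; X → Y TY; Y → TX X0; X0 → TY TY; Y → TX X1; X1 → X TY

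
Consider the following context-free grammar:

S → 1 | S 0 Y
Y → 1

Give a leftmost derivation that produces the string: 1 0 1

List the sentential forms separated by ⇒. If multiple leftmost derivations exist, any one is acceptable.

S ⇒ S 0 Y ⇒ 1 0 Y ⇒ 1 0 1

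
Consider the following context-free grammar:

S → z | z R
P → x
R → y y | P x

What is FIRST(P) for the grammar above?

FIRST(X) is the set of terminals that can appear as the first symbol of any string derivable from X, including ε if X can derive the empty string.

We compute FIRST(P) using the standard algorithm.
FIRST(P) = {x}
FIRST(R) = {x, y}
FIRST(S) = {z}
Therefore, FIRST(P) = {x}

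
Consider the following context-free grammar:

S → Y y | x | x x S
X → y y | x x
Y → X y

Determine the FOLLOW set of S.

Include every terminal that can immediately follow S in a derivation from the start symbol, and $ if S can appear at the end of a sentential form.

We compute FOLLOW(S) using the standard algorithm.
FOLLOW(S) starts with {$}.
FIRST(S) = {x, y}
FIRST(X) = {x, y}
FIRST(Y) = {x, y}
FOLLOW(S) = {$}
FOLLOW(X) = {y}
FOLLOW(Y) = {y}
Therefore, FOLLOW(S) = {$}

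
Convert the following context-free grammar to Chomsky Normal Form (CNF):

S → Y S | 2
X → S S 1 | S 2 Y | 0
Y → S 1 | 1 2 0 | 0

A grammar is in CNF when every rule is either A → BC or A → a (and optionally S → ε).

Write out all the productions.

S → 2; T1 → 1; T2 → 2; X → 0; T0 → 0; Y → 0; S → Y S; X → S X0; X0 → S T1; X → S X1; X1 → T2 Y; Y → S T1; Y → T1 X2; X2 → T2 T0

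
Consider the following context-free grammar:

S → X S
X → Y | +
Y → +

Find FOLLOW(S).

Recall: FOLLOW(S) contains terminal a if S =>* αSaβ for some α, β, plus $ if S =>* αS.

We compute FOLLOW(S) using the standard algorithm.
FOLLOW(S) starts with {$}.
FIRST(S) = {+}
FIRST(X) = {+}
FIRST(Y) = {+}
FOLLOW(S) = {$}
FOLLOW(X) = {+}
FOLLOW(Y) = {+}
Therefore, FOLLOW(S) = {$}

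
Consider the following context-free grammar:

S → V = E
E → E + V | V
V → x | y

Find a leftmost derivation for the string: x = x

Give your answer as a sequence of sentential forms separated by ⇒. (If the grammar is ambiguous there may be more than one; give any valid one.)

S ⇒ V = E ⇒ x = E ⇒ x = V ⇒ x = x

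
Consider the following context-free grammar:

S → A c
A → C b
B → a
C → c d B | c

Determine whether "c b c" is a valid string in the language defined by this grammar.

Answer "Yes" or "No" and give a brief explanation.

Yes - a valid derivation exists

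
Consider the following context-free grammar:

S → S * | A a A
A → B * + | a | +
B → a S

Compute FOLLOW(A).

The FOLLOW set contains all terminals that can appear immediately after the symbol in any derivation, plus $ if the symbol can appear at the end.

We compute FOLLOW(A) using the standard algorithm.
FOLLOW(S) starts with {$}.
FIRST(A) = {+, a}
FIRST(B) = {a}
FIRST(S) = {+, a}
FOLLOW(A) = {$, *, a}
FOLLOW(B) = {*}
FOLLOW(S) = {$, *}
Therefore, FOLLOW(A) = {$, *, a}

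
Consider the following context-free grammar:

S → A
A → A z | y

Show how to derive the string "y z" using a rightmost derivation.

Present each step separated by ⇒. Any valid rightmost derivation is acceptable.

S ⇒ A ⇒ A z ⇒ y z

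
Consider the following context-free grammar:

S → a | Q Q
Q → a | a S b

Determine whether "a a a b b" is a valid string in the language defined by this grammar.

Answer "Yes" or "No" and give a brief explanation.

No - no valid derivation exists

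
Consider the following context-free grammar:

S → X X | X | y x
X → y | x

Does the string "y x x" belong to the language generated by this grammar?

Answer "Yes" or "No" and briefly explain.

No - no valid derivation exists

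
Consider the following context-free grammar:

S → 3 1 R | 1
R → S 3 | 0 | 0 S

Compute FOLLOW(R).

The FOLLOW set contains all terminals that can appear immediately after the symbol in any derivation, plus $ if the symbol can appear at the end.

We compute FOLLOW(R) using the standard algorithm.
FOLLOW(S) starts with {$}.
FIRST(R) = {0, 1, 3}
FIRST(S) = {1, 3}
FOLLOW(R) = {$, 3}
FOLLOW(S) = {$, 3}
Therefore, FOLLOW(R) = {$, 3}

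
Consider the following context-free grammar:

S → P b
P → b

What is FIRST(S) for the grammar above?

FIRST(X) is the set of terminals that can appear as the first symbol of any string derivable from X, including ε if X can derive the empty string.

We compute FIRST(S) using the standard algorithm.
FIRST(P) = {b}
FIRST(S) = {b}
Therefore, FIRST(S) = {b}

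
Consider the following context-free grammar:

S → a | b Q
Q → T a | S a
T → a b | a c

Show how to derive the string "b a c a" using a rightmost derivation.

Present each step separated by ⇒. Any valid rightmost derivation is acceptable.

S ⇒ b Q ⇒ b T a ⇒ b a c a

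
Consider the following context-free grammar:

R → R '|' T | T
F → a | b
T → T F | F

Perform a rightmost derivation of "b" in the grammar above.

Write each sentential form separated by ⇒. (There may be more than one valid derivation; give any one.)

R ⇒ T ⇒ F ⇒ b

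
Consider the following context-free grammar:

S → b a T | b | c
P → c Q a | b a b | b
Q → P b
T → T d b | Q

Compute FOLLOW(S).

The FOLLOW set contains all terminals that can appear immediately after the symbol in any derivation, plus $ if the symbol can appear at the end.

We compute FOLLOW(S) using the standard algorithm.
FOLLOW(S) starts with {$}.
FIRST(P) = {b, c}
FIRST(Q) = {b, c}
FIRST(S) = {b, c}
FIRST(T) = {b, c}
FOLLOW(P) = {b}
FOLLOW(Q) = {$, a, d}
FOLLOW(S) = {$}
FOLLOW(T) = {$, d}
Therefore, FOLLOW(S) = {$}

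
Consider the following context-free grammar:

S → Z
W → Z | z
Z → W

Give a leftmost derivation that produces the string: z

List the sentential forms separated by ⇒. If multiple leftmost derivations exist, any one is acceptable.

S ⇒ Z ⇒ W ⇒ z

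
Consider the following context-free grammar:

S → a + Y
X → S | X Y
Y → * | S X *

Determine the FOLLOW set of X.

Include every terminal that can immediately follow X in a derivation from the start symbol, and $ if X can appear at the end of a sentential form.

We compute FOLLOW(X) using the standard algorithm.
FOLLOW(S) starts with {$}.
FIRST(S) = {a}
FIRST(X) = {a}
FIRST(Y) = {*, a}
FOLLOW(S) = {$, *, a}
FOLLOW(X) = {*, a}
FOLLOW(Y) = {$, *, a}
Therefore, FOLLOW(X) = {*, a}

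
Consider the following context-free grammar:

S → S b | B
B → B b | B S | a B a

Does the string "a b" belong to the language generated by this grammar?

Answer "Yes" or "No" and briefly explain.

No - no valid derivation exists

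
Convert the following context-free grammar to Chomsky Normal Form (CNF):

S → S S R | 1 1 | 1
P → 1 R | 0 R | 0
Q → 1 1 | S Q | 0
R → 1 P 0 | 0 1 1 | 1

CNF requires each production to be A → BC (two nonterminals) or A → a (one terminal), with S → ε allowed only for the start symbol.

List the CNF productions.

T1 → 1; S → 1; T0 → 0; P → 0; Q → 0; R → 1; S → S X0; X0 → S R; S → T1 T1; P → T1 R; P → T0 R; Q → T1 T1; Q → S Q; R → T1 X1; X1 → P T0; R → T0 X2; X2 → T1 T1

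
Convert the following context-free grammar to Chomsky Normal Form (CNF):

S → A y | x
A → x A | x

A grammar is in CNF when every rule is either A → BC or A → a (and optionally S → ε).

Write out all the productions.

TY → y; S → x; TX → x; A → x; S → A TY; A → TX A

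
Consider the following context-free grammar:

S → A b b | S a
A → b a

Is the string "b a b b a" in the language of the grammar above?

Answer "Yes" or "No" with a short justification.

Yes - a valid derivation exists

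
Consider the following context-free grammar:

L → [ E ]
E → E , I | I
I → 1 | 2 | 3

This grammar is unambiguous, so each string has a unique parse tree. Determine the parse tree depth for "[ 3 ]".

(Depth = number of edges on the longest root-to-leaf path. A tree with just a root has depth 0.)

3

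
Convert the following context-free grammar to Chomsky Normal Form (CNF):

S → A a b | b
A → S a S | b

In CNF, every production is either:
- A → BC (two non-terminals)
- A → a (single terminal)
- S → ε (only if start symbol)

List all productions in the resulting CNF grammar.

TA → a; TB → b; S → b; A → b; S → A X0; X0 → TA TB; A → S X1; X1 → TA S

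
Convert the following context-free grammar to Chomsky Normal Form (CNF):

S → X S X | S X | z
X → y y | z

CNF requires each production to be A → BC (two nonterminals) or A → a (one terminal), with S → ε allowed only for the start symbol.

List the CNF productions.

S → z; TY → y; X → z; S → X X0; X0 → S X; S → S X; X → TY TY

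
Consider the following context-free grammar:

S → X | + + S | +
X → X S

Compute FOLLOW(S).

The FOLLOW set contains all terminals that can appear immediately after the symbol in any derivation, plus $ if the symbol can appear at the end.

We compute FOLLOW(S) using the standard algorithm.
FOLLOW(S) starts with {$}.
FIRST(S) = {+}
FIRST(X) = {}
FOLLOW(S) = {$, +}
FOLLOW(X) = {$, +}
Therefore, FOLLOW(S) = {$, +}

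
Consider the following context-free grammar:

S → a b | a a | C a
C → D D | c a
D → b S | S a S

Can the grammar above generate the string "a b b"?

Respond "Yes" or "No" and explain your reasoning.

No - no valid derivation exists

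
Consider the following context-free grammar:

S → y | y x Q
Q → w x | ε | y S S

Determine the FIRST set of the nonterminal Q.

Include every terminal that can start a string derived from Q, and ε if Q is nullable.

We compute FIRST(Q) using the standard algorithm.
FIRST(Q) = {w, y, ε}
FIRST(S) = {y}
Therefore, FIRST(Q) = {w, y, ε}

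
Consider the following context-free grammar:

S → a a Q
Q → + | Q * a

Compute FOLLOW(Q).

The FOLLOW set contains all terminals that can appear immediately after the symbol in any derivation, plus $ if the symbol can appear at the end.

We compute FOLLOW(Q) using the standard algorithm.
FOLLOW(S) starts with {$}.
FIRST(Q) = {+}
FIRST(S) = {a}
FOLLOW(Q) = {$, *}
FOLLOW(S) = {$}
Therefore, FOLLOW(Q) = {$, *}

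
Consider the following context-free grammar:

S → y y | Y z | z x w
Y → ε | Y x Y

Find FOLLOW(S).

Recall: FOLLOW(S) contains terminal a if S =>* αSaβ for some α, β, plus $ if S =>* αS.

We compute FOLLOW(S) using the standard algorithm.
FOLLOW(S) starts with {$}.
FIRST(S) = {x, y, z}
FIRST(Y) = {x, ε}
FOLLOW(S) = {$}
FOLLOW(Y) = {x, z}
Therefore, FOLLOW(S) = {$}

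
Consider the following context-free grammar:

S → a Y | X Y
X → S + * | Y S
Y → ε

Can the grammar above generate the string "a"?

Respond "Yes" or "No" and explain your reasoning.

Yes - a valid derivation exists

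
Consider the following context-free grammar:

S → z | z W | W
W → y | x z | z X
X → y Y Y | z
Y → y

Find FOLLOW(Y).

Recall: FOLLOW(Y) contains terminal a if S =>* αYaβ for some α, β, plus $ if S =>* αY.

We compute FOLLOW(Y) using the standard algorithm.
FOLLOW(S) starts with {$}.
FIRST(S) = {x, y, z}
FIRST(W) = {x, y, z}
FIRST(X) = {y, z}
FIRST(Y) = {y}
FOLLOW(S) = {$}
FOLLOW(W) = {$}
FOLLOW(X) = {$}
FOLLOW(Y) = {$, y}
Therefore, FOLLOW(Y) = {$, y}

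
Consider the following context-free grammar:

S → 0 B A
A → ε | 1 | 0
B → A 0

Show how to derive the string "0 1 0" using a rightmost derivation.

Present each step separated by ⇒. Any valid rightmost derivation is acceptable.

S ⇒ 0 B A ⇒ 0 B ⇒ 0 A 0 ⇒ 0 1 0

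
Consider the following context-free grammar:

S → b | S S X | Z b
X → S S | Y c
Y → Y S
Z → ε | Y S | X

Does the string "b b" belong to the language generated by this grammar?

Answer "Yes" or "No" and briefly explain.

No - no valid derivation exists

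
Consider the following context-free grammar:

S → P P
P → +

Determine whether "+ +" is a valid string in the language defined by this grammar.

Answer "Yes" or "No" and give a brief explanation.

Yes - a valid derivation exists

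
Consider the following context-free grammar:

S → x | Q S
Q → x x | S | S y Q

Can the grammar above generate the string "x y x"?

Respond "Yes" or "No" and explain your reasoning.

No - no valid derivation exists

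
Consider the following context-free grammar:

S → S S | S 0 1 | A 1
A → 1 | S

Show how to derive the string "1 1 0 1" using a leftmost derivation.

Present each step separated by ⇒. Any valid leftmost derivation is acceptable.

S ⇒ S 0 1 ⇒ A 1 0 1 ⇒ 1 1 0 1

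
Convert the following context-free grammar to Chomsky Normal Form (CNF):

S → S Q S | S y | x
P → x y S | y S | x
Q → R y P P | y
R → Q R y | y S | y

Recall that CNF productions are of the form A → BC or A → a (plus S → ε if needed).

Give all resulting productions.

TY → y; S → x; TX → x; P → x; Q → y; R → y; S → S X0; X0 → Q S; S → S TY; P → TX X1; X1 → TY S; P → TY S; Q → R X2; X2 → TY X3; X3 → P P; R → Q X4; X4 → R TY; R → TY S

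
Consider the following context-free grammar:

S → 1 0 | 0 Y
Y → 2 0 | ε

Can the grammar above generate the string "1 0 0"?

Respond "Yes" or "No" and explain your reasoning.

No - no valid derivation exists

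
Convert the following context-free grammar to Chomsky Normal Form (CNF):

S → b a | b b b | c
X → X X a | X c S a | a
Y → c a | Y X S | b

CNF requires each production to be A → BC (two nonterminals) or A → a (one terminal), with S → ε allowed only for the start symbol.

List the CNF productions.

TB → b; TA → a; S → c; TC → c; X → a; Y → b; S → TB TA; S → TB X0; X0 → TB TB; X → X X1; X1 → X TA; X → X X2; X2 → TC X3; X3 → S TA; Y → TC TA; Y → Y X4; X4 → X S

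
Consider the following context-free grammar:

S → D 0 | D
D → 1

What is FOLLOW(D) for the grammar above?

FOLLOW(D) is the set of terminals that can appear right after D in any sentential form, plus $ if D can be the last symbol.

We compute FOLLOW(D) using the standard algorithm.
FOLLOW(S) starts with {$}.
FIRST(D) = {1}
FIRST(S) = {1}
FOLLOW(D) = {$, 0}
FOLLOW(S) = {$}
Therefore, FOLLOW(D) = {$, 0}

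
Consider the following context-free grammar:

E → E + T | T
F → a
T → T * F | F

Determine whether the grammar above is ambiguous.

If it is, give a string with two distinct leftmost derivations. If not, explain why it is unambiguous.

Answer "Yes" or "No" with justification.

No - the grammar is unambiguous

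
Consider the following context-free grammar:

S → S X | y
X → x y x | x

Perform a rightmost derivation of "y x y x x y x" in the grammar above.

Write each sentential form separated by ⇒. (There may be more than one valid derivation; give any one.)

S ⇒ S X ⇒ S x y x ⇒ S X x y x ⇒ S x y x x y x ⇒ y x y x x y x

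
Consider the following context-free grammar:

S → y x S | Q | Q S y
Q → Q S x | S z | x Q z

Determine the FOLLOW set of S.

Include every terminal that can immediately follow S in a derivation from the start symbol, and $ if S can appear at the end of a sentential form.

We compute FOLLOW(S) using the standard algorithm.
FOLLOW(S) starts with {$}.
FIRST(Q) = {x, y}
FIRST(S) = {x, y}
FOLLOW(Q) = {$, x, y, z}
FOLLOW(S) = {$, x, y, z}
Therefore, FOLLOW(S) = {$, x, y, z}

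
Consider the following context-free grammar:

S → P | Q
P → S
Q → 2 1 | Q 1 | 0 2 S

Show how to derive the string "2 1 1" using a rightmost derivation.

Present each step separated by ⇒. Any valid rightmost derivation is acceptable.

S ⇒ Q ⇒ Q 1 ⇒ 2 1 1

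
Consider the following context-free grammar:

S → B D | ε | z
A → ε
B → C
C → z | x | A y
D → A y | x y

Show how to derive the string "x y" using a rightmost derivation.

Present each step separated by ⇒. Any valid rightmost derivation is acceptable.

S ⇒ B D ⇒ B A y ⇒ B y ⇒ C y ⇒ x y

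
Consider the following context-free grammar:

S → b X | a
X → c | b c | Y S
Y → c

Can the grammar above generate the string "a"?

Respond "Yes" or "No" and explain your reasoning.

Yes - a valid derivation exists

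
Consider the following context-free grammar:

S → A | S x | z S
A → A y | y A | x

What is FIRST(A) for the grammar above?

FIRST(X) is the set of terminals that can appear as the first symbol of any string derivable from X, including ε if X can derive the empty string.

We compute FIRST(A) using the standard algorithm.
FIRST(A) = {x, y}
FIRST(S) = {x, y, z}
Therefore, FIRST(A) = {x, y}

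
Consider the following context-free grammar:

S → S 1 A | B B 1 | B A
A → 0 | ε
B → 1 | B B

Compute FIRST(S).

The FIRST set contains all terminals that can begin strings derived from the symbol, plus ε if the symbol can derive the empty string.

We compute FIRST(S) using the standard algorithm.
FIRST(A) = {0, ε}
FIRST(B) = {1}
FIRST(S) = {1}
Therefore, FIRST(S) = {1}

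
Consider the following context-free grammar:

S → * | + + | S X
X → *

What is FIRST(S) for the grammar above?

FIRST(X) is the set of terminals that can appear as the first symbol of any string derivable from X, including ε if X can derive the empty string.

We compute FIRST(S) using the standard algorithm.
FIRST(S) = {*, +}
FIRST(X) = {*}
Therefore, FIRST(S) = {*, +}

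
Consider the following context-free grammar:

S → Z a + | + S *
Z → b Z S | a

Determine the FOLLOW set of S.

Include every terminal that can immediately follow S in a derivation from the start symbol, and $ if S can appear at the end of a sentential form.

We compute FOLLOW(S) using the standard algorithm.
FOLLOW(S) starts with {$}.
FIRST(S) = {+, a, b}
FIRST(Z) = {a, b}
FOLLOW(S) = {$, *, +, a, b}
FOLLOW(Z) = {+, a, b}
Therefore, FOLLOW(S) = {$, *, +, a, b}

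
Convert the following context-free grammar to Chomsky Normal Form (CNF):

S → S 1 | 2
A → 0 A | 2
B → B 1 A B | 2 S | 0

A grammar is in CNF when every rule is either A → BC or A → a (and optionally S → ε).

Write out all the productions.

T1 → 1; S → 2; T0 → 0; A → 2; T2 → 2; B → 0; S → S T1; A → T0 A; B → B X0; X0 → T1 X1; X1 → A B; B → T2 S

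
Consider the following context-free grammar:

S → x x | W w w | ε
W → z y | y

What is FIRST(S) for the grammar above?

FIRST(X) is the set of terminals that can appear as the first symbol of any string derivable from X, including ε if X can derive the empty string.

We compute FIRST(S) using the standard algorithm.
FIRST(S) = {x, y, z, ε}
FIRST(W) = {y, z}
Therefore, FIRST(S) = {x, y, z, ε}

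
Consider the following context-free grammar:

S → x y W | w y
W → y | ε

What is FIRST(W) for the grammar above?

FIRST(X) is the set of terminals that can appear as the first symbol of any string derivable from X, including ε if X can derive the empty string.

We compute FIRST(W) using the standard algorithm.
FIRST(S) = {w, x}
FIRST(W) = {y, ε}
Therefore, FIRST(W) = {y, ε}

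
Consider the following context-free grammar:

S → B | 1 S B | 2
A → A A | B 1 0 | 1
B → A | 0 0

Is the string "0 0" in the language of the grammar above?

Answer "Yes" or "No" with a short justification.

Yes - a valid derivation exists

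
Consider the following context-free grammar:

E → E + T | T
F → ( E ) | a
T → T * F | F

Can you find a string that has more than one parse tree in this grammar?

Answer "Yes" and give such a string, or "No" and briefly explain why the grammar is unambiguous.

No - the grammar is unambiguous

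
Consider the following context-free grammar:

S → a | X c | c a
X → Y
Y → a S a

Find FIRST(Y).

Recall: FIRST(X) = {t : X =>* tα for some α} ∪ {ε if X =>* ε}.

We compute FIRST(Y) using the standard algorithm.
FIRST(S) = {a, c}
FIRST(X) = {a}
FIRST(Y) = {a}
Therefore, FIRST(Y) = {a}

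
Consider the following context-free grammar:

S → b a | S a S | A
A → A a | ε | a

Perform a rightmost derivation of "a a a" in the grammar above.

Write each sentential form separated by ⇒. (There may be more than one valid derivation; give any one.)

S ⇒ A ⇒ A a ⇒ A a a ⇒ a a a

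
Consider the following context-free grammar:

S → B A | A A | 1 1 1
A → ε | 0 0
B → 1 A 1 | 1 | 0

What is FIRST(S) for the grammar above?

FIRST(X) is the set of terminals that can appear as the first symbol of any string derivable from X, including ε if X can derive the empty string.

We compute FIRST(S) using the standard algorithm.
FIRST(A) = {0, ε}
FIRST(B) = {0, 1}
FIRST(S) = {0, 1, ε}
Therefore, FIRST(S) = {0, 1, ε}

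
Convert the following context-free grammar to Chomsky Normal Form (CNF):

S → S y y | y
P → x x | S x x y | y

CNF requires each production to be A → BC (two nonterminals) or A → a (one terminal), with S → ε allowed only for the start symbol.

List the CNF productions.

TY → y; S → y; TX → x; P → y; S → S X0; X0 → TY TY; P → TX TX; P → S X1; X1 → TX X2; X2 → TX TY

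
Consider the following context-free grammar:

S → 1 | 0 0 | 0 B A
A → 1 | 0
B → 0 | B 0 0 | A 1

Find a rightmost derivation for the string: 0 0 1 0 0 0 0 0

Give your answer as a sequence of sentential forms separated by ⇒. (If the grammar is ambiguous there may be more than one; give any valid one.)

S ⇒ 0 B A ⇒ 0 B 0 ⇒ 0 B 0 0 0 ⇒ 0 B 0 0 0 0 0 ⇒ 0 A 1 0 0 0 0 0 ⇒ 0 0 1 0 0 0 0 0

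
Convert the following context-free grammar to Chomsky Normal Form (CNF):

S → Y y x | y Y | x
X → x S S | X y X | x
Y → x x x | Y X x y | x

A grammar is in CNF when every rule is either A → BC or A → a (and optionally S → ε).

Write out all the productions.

TY → y; TX → x; S → x; X → x; Y → x; S → Y X0; X0 → TY TX; S → TY Y; X → TX X1; X1 → S S; X → X X2; X2 → TY X; Y → TX X3; X3 → TX TX; Y → Y X4; X4 → X X5; X5 → TX TY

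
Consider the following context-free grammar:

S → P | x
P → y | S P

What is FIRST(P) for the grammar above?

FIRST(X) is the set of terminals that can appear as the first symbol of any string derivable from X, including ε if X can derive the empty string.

We compute FIRST(P) using the standard algorithm.
FIRST(P) = {x, y}
FIRST(S) = {x, y}
Therefore, FIRST(P) = {x, y}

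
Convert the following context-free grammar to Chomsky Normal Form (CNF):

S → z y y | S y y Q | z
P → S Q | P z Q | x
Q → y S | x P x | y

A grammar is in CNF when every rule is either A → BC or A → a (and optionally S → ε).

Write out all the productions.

TZ → z; TY → y; S → z; P → x; TX → x; Q → y; S → TZ X0; X0 → TY TY; S → S X1; X1 → TY X2; X2 → TY Q; P → S Q; P → P X3; X3 → TZ Q; Q → TY S; Q → TX X4; X4 → P TX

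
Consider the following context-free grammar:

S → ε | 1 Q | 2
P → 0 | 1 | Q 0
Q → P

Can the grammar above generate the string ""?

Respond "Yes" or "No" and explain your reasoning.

Yes - a valid derivation exists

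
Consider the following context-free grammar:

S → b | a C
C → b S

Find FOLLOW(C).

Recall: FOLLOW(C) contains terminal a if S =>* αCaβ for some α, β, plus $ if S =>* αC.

We compute FOLLOW(C) using the standard algorithm.
FOLLOW(S) starts with {$}.
FIRST(C) = {b}
FIRST(S) = {a, b}
FOLLOW(C) = {$}
FOLLOW(S) = {$}
Therefore, FOLLOW(C) = {$}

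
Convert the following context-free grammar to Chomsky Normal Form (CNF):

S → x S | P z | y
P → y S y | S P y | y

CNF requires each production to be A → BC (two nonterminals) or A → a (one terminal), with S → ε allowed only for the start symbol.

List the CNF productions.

TX → x; TZ → z; S → y; TY → y; P → y; S → TX S; S → P TZ; P → TY X0; X0 → S TY; P → S X1; X1 → P TY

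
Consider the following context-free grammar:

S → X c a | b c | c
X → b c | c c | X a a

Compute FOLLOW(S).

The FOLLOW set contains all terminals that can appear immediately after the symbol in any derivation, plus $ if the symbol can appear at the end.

We compute FOLLOW(S) using the standard algorithm.
FOLLOW(S) starts with {$}.
FIRST(S) = {b, c}
FIRST(X) = {b, c}
FOLLOW(S) = {$}
FOLLOW(X) = {a, c}
Therefore, FOLLOW(S) = {$}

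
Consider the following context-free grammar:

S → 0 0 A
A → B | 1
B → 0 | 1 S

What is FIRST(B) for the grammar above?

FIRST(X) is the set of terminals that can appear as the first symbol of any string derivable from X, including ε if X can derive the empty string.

We compute FIRST(B) using the standard algorithm.
FIRST(A) = {0, 1}
FIRST(B) = {0, 1}
FIRST(S) = {0}
Therefore, FIRST(B) = {0, 1}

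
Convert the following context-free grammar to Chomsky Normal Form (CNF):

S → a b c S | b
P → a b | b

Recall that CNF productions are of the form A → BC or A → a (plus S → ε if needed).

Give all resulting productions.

TA → a; TB → b; TC → c; S → b; P → b; S → TA X0; X0 → TB X1; X1 → TC S; P → TA TB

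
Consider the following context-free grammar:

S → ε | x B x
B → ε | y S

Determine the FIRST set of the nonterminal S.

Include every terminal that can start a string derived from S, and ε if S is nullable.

We compute FIRST(S) using the standard algorithm.
FIRST(B) = {y, ε}
FIRST(S) = {x, ε}
Therefore, FIRST(S) = {x, ε}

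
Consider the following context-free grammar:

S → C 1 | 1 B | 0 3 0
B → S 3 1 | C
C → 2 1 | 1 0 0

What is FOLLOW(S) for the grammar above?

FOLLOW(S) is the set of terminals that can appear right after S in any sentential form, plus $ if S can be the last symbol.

We compute FOLLOW(S) using the standard algorithm.
FOLLOW(S) starts with {$}.
FIRST(B) = {0, 1, 2}
FIRST(C) = {1, 2}
FIRST(S) = {0, 1, 2}
FOLLOW(B) = {$, 3}
FOLLOW(C) = {$, 1, 3}
FOLLOW(S) = {$, 3}
Therefore, FOLLOW(S) = {$, 3}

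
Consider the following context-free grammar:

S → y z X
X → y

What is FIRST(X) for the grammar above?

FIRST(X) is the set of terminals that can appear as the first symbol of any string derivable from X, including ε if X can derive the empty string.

We compute FIRST(X) using the standard algorithm.
FIRST(S) = {y}
FIRST(X) = {y}
Therefore, FIRST(X) = {y}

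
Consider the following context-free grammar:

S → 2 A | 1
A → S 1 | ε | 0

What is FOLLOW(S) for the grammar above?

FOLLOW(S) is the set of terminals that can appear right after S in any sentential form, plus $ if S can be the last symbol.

We compute FOLLOW(S) using the standard algorithm.
FOLLOW(S) starts with {$}.
FIRST(A) = {0, 1, 2, ε}
FIRST(S) = {1, 2}
FOLLOW(A) = {$, 1}
FOLLOW(S) = {$, 1}
Therefore, FOLLOW(S) = {$, 1}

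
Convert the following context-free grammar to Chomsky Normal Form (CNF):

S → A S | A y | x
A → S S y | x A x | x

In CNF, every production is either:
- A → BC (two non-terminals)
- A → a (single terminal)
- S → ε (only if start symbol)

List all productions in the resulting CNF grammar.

TY → y; S → x; TX → x; A → x; S → A S; S → A TY; A → S X0; X0 → S TY; A → TX X1; X1 → A TX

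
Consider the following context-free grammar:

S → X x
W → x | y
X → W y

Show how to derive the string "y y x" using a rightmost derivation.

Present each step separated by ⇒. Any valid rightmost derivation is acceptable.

S ⇒ X x ⇒ W y x ⇒ y y x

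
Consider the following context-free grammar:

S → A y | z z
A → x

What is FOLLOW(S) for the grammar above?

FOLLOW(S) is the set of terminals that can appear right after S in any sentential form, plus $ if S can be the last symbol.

We compute FOLLOW(S) using the standard algorithm.
FOLLOW(S) starts with {$}.
FIRST(A) = {x}
FIRST(S) = {x, z}
FOLLOW(A) = {y}
FOLLOW(S) = {$}
Therefore, FOLLOW(S) = {$}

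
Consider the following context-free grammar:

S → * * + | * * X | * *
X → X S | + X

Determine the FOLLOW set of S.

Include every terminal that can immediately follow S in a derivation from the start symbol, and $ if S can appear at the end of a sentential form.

We compute FOLLOW(S) using the standard algorithm.
FOLLOW(S) starts with {$}.
FIRST(S) = {*}
FIRST(X) = {+}
FOLLOW(S) = {$, *}
FOLLOW(X) = {$, *}
Therefore, FOLLOW(S) = {$, *}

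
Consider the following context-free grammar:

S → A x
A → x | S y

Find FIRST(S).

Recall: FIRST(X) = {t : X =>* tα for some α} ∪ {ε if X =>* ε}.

We compute FIRST(S) using the standard algorithm.
FIRST(A) = {x}
FIRST(S) = {x}
Therefore, FIRST(S) = {x}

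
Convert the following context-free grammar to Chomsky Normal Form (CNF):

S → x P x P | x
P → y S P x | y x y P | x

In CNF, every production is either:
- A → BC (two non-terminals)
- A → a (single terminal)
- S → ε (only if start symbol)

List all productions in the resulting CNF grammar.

TX → x; S → x; TY → y; P → x; S → TX X0; X0 → P X1; X1 → TX P; P → TY X2; X2 → S X3; X3 → P TX; P → TY X4; X4 → TX X5; X5 → TY P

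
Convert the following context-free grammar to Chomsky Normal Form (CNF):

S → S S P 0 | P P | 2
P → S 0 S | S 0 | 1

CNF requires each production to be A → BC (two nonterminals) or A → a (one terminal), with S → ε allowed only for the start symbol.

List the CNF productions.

T0 → 0; S → 2; P → 1; S → S X0; X0 → S X1; X1 → P T0; S → P P; P → S X2; X2 → T0 S; P → S T0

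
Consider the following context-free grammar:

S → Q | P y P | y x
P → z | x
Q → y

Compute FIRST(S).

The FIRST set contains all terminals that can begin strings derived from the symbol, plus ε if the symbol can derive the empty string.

We compute FIRST(S) using the standard algorithm.
FIRST(P) = {x, z}
FIRST(Q) = {y}
FIRST(S) = {x, y, z}
Therefore, FIRST(S) = {x, y, z}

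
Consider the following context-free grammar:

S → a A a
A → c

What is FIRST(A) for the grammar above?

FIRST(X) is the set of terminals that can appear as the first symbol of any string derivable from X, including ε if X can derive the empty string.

We compute FIRST(A) using the standard algorithm.
FIRST(A) = {c}
FIRST(S) = {a}
Therefore, FIRST(A) = {c}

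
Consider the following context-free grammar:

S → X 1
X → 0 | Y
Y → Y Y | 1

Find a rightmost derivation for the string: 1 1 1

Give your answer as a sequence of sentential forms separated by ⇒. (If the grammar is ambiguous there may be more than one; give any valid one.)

S ⇒ X 1 ⇒ Y 1 ⇒ Y Y 1 ⇒ Y 1 1 ⇒ 1 1 1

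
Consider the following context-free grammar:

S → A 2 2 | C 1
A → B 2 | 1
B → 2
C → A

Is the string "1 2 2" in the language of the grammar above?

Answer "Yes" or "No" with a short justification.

Yes - a valid derivation exists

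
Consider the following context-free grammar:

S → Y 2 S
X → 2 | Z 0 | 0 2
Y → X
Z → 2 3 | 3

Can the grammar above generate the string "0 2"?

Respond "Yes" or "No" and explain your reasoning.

No - no valid derivation exists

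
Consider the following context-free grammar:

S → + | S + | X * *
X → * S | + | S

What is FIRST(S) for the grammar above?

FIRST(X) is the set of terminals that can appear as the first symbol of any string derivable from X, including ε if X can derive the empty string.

We compute FIRST(S) using the standard algorithm.
FIRST(S) = {*, +}
FIRST(X) = {*, +}
Therefore, FIRST(S) = {*, +}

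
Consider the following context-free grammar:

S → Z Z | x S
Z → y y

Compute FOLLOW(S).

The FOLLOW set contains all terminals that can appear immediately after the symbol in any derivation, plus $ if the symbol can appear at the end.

We compute FOLLOW(S) using the standard algorithm.
FOLLOW(S) starts with {$}.
FIRST(S) = {x, y}
FIRST(Z) = {y}
FOLLOW(S) = {$}
FOLLOW(Z) = {$, y}
Therefore, FOLLOW(S) = {$}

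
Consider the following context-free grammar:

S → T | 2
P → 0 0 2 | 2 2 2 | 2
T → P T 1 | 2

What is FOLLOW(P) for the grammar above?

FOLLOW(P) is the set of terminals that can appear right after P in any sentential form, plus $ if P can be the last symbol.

We compute FOLLOW(P) using the standard algorithm.
FOLLOW(S) starts with {$}.
FIRST(P) = {0, 2}
FIRST(S) = {0, 2}
FIRST(T) = {0, 2}
FOLLOW(P) = {0, 2}
FOLLOW(S) = {$}
FOLLOW(T) = {$, 1}
Therefore, FOLLOW(P) = {0, 2}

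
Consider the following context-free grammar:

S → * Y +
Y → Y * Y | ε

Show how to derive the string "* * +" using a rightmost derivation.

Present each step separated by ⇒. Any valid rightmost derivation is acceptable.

S ⇒ * Y + ⇒ * Y * Y + ⇒ * Y * + ⇒ * * +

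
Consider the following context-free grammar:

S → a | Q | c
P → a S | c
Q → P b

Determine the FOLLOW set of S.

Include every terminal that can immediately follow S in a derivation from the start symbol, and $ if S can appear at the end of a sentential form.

We compute FOLLOW(S) using the standard algorithm.
FOLLOW(S) starts with {$}.
FIRST(P) = {a, c}
FIRST(Q) = {a, c}
FIRST(S) = {a, c}
FOLLOW(P) = {b}
FOLLOW(Q) = {$, b}
FOLLOW(S) = {$, b}
Therefore, FOLLOW(S) = {$, b}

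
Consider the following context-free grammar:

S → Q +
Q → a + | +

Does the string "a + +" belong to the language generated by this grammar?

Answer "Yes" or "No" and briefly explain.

Yes - a valid derivation exists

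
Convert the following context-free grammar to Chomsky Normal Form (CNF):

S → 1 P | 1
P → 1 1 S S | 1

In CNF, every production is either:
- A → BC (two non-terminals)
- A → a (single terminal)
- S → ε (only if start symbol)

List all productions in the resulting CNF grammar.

T1 → 1; S → 1; P → 1; S → T1 P; P → T1 X0; X0 → T1 X1; X1 → S S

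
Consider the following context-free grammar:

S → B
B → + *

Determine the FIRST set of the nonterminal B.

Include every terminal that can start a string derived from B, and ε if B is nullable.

We compute FIRST(B) using the standard algorithm.
FIRST(B) = {+}
FIRST(S) = {+}
Therefore, FIRST(B) = {+}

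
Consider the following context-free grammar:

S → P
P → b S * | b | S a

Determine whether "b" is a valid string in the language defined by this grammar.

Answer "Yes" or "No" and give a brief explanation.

Yes - a valid derivation exists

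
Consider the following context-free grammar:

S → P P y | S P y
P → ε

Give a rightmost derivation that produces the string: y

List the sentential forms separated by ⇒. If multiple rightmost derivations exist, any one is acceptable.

S ⇒ P P y ⇒ P y ⇒ y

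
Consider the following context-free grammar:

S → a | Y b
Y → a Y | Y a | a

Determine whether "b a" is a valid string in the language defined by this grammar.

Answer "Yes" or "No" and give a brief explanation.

No - no valid derivation exists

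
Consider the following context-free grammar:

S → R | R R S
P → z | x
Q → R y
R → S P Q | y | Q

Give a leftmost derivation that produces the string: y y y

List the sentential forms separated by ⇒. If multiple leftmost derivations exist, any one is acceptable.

S ⇒ R ⇒ Q ⇒ R y ⇒ Q y ⇒ R y y ⇒ y y y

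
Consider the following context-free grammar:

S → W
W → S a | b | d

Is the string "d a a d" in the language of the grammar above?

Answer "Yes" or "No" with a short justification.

No - no valid derivation exists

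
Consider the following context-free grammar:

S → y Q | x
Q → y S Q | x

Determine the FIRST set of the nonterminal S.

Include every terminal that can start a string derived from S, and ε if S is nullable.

We compute FIRST(S) using the standard algorithm.
FIRST(Q) = {x, y}
FIRST(S) = {x, y}
Therefore, FIRST(S) = {x, y}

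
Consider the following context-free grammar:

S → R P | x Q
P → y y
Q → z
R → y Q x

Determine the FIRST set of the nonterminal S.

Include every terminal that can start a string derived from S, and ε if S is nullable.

We compute FIRST(S) using the standard algorithm.
FIRST(P) = {y}
FIRST(Q) = {z}
FIRST(R) = {y}
FIRST(S) = {x, y}
Therefore, FIRST(S) = {x, y}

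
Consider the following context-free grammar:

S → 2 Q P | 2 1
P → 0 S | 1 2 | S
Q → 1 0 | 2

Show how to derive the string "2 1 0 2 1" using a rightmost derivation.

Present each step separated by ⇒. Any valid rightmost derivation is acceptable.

S ⇒ 2 Q P ⇒ 2 Q S ⇒ 2 Q 2 1 ⇒ 2 1 0 2 1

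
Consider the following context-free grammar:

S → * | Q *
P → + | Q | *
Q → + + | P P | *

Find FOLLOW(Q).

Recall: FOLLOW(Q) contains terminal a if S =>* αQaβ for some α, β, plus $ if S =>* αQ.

We compute FOLLOW(Q) using the standard algorithm.
FOLLOW(S) starts with {$}.
FIRST(P) = {*, +}
FIRST(Q) = {*, +}
FIRST(S) = {*, +}
FOLLOW(P) = {*, +}
FOLLOW(Q) = {*, +}
FOLLOW(S) = {$}
Therefore, FOLLOW(Q) = {*, +}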